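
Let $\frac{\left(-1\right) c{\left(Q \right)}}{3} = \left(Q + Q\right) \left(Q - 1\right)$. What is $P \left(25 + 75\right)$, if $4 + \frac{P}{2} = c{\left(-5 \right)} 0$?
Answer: $-800$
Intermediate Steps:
$c{\left(Q \right)} = - 6 Q \left(-1 + Q\right)$ ($c{\left(Q \right)} = - 3 \left(Q + Q\right) \left(Q - 1\right) = - 3 \cdot 2 Q \left(-1 + Q\right) = - 6 Q \left(-1 + Q\right)$)
$P = -8$ ($P = -8 + 2 \cdot 6 \left(-5\right) \left(1 - -5\right) 0 = -8 + 2 \cdot 6 \left(-5\right) \left(1 + 5\right) 0 = -8 + 2 \cdot 6 \left(-5\right) 6 \cdot 0 = -8 + 2 \left(\left(-180\right) 0\right) = -8 + 2 \cdot 0 = -8 + 0 = -8$)
$P \left(25 + 75\right) = - 8 \left(25 + 75\right) = \left(-8\right) 100 = -800$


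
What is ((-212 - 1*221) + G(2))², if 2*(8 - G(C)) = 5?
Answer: 731025/4 ≈ 1.8276e+5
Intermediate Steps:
G(C) = 11/2 (G(C) = 8 - ½*5 = 8 - 5/2 = 11/2)
((-212 - 1*221) + G(2))² = ((-212 - 1*221) + 11/2)² = ((-212 - 221) + 11/2)² = (-433 + 11/2)² = (-855/2)² = 731025/4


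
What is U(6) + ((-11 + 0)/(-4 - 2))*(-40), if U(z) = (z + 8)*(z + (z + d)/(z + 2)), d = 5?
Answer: 359/12 ≈ 29.917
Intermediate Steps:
U(z) = (8 + z)*(z + (5 + z)/(2 + z)) (U(z) = (z + 8)*(z + (z + 5)/(z + 2)) = (8 + z)*(z + (5 + z)/(2 + z)))
U(6) + ((-11 + 0)/(-4 - 2))*(-40) = (40 + 6³ + 11*6² + 29*6)/(2 + 6) + ((-11 + 0)/(-4 - 2))*(-40) = (40 + 216 + 11*36 + 174)/8 - 11/(-6)*(-40) = (40 + 216 + 396 + 174)/8 - 11*(-⅙)*(-40) = (⅛)*826 + (11/6)*(-40) = 413/4 - 220/3 = 359/12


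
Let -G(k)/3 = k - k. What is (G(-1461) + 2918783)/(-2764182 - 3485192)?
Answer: -2918783/6249374 ≈ -0.46705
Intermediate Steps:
G(k) = 0 (G(k) = -3*(k - k) = -3*0 = 0)
(G(-1461) + 2918783)/(-2764182 - 3485192) = (0 + 2918783)/(-2764182 - 3485192) = 2918783/(-6249374) = 2918783*(-1/6249374) = -2918783/6249374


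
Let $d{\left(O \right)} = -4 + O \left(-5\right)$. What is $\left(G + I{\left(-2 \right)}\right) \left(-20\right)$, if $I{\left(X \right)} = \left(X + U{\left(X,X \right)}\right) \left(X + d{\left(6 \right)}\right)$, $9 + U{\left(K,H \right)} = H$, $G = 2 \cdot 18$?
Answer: $-10080$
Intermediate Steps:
$G = 36$
$d{\left(O \right)} = -4 - 5 O$
$U{\left(K,H \right)} = -9 + H$
$I{\left(X \right)} = \left(-34 + X\right) \left(-9 + 2 X\right)$ ($I{\left(X \right)} = \left(X + \left(-9 + X\right)\right) \left(X - 34\right) = \left(-9 + 2 X\right) \left(X - 34\right) = \left(-9 + 2 X\right) \left(-34 + X\right) = \left(-34 + X\right) \left(-9 + 2 X\right)$)
$\left(G + I{\left(-2 \right)}\right) \left(-20\right) = \left(36 + \left(306 - -154 + 2 \left(-2\right)^{2}\right)\right) \left(-20\right) = \left(36 + \left(306 + 154 + 2 \cdot 4\right)\right) \left(-20\right) = \left(36 + \left(306 + 154 + 8\right)\right) \left(-20\right) = \left(36 + 468\right) \left(-20\right) = 504 \left(-20\right) = -10080$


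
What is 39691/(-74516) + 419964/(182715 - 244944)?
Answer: -11254656221/1545685388 ≈ -7.2813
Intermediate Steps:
39691/(-74516) + 419964/(182715 - 244944) = 39691*(-1/74516) + 419964/(-62229) = -39691/74516 + 419964*(-1/62229) = -39691/74516 - 139988/20743 = -11254656221/1545685388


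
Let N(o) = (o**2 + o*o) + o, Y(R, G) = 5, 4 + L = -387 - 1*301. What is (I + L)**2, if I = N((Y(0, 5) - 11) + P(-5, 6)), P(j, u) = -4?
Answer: 252004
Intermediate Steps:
L = -692 (L = -4 + (-387 - 1*301) = -4 + (-387 - 301) = -4 - 688 = -692)
N(o) = o + 2*o**2 (N(o) = (o**2 + o**2) + o = 2*o**2 + o = o + 2*o**2)
I = 190 (I = ((5 - 11) - 4)*(1 + 2*((5 - 11) - 4)) = (-6 - 4)*(1 + 2*(-6 - 4)) = -10*(1 + 2*(-10)) = -10*(1 - 20) = -10*(-19) = 190)
(I + L)**2 = (190 - 692)**2 = (-502)**2 = 252004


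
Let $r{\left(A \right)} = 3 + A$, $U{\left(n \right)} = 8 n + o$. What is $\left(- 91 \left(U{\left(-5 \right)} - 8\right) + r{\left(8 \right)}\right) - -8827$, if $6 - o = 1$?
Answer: $12751$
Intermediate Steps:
$o = 5$ ($o = 6 - 1 = 5$)
$U{\left(n \right)} = 5 + 8 n$ ($U{\left(n \right)} = 8 n + 5 = 5 + 8 n$)
$\left(- 91 \left(U{\left(-5 \right)} - 8\right) + r{\left(8 \right)}\right) - -8827 = \left(- 91 \left(\left(5 + 8 \left(-5\right)\right) - 8\right) + \left(3 + 8\right)\right) - -8827 = \left(- 91 \left(\left(5 - 40\right) - 8\right) + 11\right) + 8827 = \left(- 91 \left(-35 - 8\right) + 11\right) + 8827 = \left(\left(-91\right) \left(-43\right) + 11\right) + 8827 = \left(3913 + 11\right) + 8827 = 3924 + 8827 = 12751$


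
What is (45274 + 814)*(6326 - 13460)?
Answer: -328791792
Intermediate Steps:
(45274 + 814)*(6326 - 13460) = 46088*(-7134) = -328791792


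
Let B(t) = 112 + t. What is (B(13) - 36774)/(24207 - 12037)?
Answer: -36649/12170 ≈ -3.0114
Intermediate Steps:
(B(13) - 36774)/(24207 - 12037) = ((112 + 13) - 36774)/(24207 - 12037) = (125 - 36774)/12170 = -36649*1/12170 = -36649/12170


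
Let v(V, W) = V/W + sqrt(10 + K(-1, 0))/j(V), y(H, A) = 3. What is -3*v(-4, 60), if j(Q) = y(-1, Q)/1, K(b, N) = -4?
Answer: 1/5 - sqrt(6) ≈ -2.2495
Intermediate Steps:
j(Q) = 3 (j(Q) = 3/1 = 3*1 = 3)
v(V, W) = sqrt(6)/3 + V/W (v(V, W) = V/W + sqrt(10 - 4)/3 = V/W + sqrt(6)*(1/3) = V/W + sqrt(6)/3 = sqrt(6)/3 + V/W)
-3*v(-4, 60) = -3*(sqrt(6)/3 - 4/60) = -3*(sqrt(6)/3 - 4*1/60) = -3*(sqrt(6)/3 - 1/15) = -3*(-1/15 + sqrt(6)/3) = 1/5 - sqrt(6)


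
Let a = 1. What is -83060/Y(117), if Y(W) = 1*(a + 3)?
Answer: -20765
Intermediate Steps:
Y(W) = 4 (Y(W) = 1*(1 + 3) = 1*4 = 4)
-83060/Y(117) = -83060/4 = -83060*¼ = -20765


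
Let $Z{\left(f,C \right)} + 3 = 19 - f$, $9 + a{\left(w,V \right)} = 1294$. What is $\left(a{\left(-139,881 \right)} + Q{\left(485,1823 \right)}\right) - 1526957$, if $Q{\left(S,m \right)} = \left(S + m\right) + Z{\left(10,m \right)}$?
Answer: $-1523358$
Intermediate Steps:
$a{\left(w,V \right)} = 1285$ ($a{\left(w,V \right)} = -9 + 1294 = 1285$)
$Z{\left(f,C \right)} = 16 - f$ ($Z{\left(f,C \right)} = -3 - \left(-19 + f\right) = 16 - f$)
$Q{\left(S,m \right)} = 6 + S + m$ ($Q{\left(S,m \right)} = \left(S + m\right) + \left(16 - 10\right) = \left(S + m\right) + 6 = 6 + S + m$)
$\left(a{\left(-139,881 \right)} + Q{\left(485,1823 \right)}\right) - 1526957 = \left(1285 + \left(6 + 485 + 1823\right)\right) - 1526957 = \left(1285 + 2314\right) - 1526957 = 3599 - 1526957 = -1523358$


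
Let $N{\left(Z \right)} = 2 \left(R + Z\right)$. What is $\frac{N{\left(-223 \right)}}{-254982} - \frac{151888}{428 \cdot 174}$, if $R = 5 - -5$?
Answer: $- \frac{806187103}{395604573} \approx -2.0379$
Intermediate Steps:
$R = 10$ ($R = 5 + 5 = 10$)
$N{\left(Z \right)} = 20 + 2 Z$ ($N{\left(Z \right)} = 2 \left(10 + Z\right) = 20 + 2 Z$)
$\frac{N{\left(-223 \right)}}{-254982} - \frac{151888}{428 \cdot 174} = \frac{20 + 2 \left(-223\right)}{-254982} - \frac{151888}{428 \cdot 174} = \left(20 - 446\right) \left(- \frac{1}{254982}\right) - \frac{151888}{74472} = \left(-426\right) \left(- \frac{1}{254982}\right) - \frac{18986}{9309} = \frac{71}{42497} - \frac{18986}{9309} = - \frac{806187103}{395604573}$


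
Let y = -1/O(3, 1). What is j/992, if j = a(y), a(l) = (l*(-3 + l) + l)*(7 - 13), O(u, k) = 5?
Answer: -33/12400 ≈ -0.0026613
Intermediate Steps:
y = -⅕ (y = -1/5 = -1*⅕ = -⅕ ≈ -0.20000)
a(l) = -6*l - 6*l*(-3 + l) (a(l) = (l + l*(-3 + l))*(-6) = -6*l - 6*l*(-3 + l))
j = -66/25 (j = 6*(-⅕)*(2 - 1*(-⅕)) = 6*(-⅕)*(2 + ⅕) = 6*(-⅕)*(11/5) = -66/25 ≈ -2.6400)
j/992 = -66/25/992 = -66/25*1/992 = -33/12400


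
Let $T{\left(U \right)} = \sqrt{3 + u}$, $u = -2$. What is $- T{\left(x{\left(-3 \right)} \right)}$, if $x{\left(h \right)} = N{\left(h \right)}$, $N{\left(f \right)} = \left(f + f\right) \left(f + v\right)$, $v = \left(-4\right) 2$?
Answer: $-1$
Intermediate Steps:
$v = -8$
$N{\left(f \right)} = 2 f \left(-8 + f\right)$ ($N{\left(f \right)} = \left(f + f\right) \left(f - 8\right) = 2 f \left(-8 + f\right)$)
$x{\left(h \right)} = 2 h \left(-8 + h\right)$
$T{\left(U \right)} = 1$ ($T{\left(U \right)} = \sqrt{3 - 2} = \sqrt{1} = 1$)
$- T{\left(x{\left(-3 \right)} \right)} = \left(-1\right) 1 = -1$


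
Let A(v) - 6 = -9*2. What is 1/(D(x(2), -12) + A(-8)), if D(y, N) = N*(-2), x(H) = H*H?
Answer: 1/12 ≈ 0.083333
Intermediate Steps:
x(H) = H²
D(y, N) = -2*N
A(v) = -12 (A(v) = 6 - 9*2 = 6 - 18 = -12)
1/(D(x(2), -12) + A(-8)) = 1/(-2*(-12) - 12) = 1/(24 - 12) = 1/12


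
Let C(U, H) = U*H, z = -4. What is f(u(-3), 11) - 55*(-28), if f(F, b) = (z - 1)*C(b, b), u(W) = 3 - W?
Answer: 935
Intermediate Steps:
C(U, H) = H*U
f(F, b) = -5*b² (f(F, b) = (-4 - 1)*(b*b) = -5*b²)
f(u(-3), 11) - 55*(-28) = -5*11² - 55*(-28) = -5*121 + 1540 = -605 + 1540 = 935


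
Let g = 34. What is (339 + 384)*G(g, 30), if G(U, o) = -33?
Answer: -23859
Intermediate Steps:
(339 + 384)*G(g, 30) = (339 + 384)*(-33) = 723*(-33) = -23859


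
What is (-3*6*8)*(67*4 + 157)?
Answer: -61200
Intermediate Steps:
(-3*6*8)*(67*4 + 157) = (-18*8)*(268 + 157) = -144*425 = -61200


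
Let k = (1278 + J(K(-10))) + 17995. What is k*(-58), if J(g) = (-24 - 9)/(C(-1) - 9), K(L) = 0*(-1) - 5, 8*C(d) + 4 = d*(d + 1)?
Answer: -21242674/19 ≈ -1.1180e+6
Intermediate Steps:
C(d) = -½ + d*(1 + d)/8 (C(d) = -½ + (d*(d + 1))/8 = -½ + (d*(1 + d))/8 = -½ + d*(1 + d)/8)
K(L) = -5 (K(L) = 0 - 5 = -5)
J(g) = 66/19 (J(g) = (-24 - 9)/((-½ + (⅛)*(-1) + (⅛)*(-1)²) - 9) = -33/((-½ - ⅛ + (⅛)*1) - 9) = -33/((-½ - ⅛ + ⅛) - 9) = -33/(-½ - 9) = -33/(-19/2) = -33*(-2/19) = 66/19)
k = 366253/19 (k = (1278 + 66/19) + 17995 = 24348/19 + 17995 = 366253/19 ≈ 19276.)
k*(-58) = (366253/19)*(-58) = -21242674/19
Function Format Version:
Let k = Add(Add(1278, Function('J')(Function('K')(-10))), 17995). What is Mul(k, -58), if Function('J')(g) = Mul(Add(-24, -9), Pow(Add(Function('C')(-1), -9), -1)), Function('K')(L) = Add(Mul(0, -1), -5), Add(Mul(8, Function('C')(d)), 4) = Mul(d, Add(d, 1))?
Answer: Rational(-21242674, 19) ≈ -1.1180e+6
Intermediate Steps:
Function('C')(d) = Add(Rational(-1, 2), Mul(Rational(1, 8), d, Add(1, d))) (Function('C')(d) = Add(Rational(-1, 2), Mul(Rational(1, 8), Mul(d, Add(d, 1)))) = Add(Rational(-1, 2), Mul(Rational(1, 8), Mul(d, Add(1, d)))) = Add(Rational(-1, 2), Mul(Rational(1, 8), d, Add(1, d))))
Function('K')(L) = -5 (Function('K')(L) = Add(0, -5) = -5)
Function('J')(g) = Rational(66, 19) (Function('J')(g) = Mul(Add(-24, -9), Pow(Add(Add(Rational(-1, 2), Mul(Rational(1, 8), -1), Mul(Rational(1, 8), Pow(-1, 2))), -9), -1)) = Mul(-33, Pow(Add(Add(Rational(-1, 2), Rational(-1, 8), Mul(Rational(1, 8), 1)), -9), -1)) = Mul(-33, Pow(Add(Add(Rational(-1, 2), Rational(-1, 8), Rational(1, 8)), -9), -1)) = Mul(-33, Pow(Add(Rational(-1, 2), -9), -1)) = Mul(-33, Pow(Rational(-19, 2), -1)) = Mul(-33, Rational(-2, 19)) = Rational(66, 19))
k = Rational(366253, 19) (k = Add(Add(1278, Rational(66, 19)), 17995) = Add(Rational(24348, 19), 17995) = Rational(366253, 19) ≈ 19276.)
Mul(k, -58) = Mul(Rational(366253, 19), -58) = Rational(-21242674, 19)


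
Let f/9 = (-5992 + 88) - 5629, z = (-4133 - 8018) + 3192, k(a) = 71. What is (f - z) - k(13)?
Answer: -94909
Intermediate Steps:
z = -8959 (z = -12151 + 3192 = -8959)
f = -103797 (f = 9*((-5992 + 88) - 5629) = 9*(-5904 - 5629) = 9*(-11533) = -103797)
(f - z) - k(13) = (-103797 - 1*(-8959)) - 1*71 = (-103797 + 8959) - 71 = -94838 - 71 = -94909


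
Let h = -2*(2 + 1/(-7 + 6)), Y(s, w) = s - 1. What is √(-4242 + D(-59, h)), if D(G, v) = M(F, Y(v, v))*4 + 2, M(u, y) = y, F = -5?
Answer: 2*I*√1063 ≈ 65.207*I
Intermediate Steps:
Y(s, w) = -1 + s
h = -2 (h = -2*(2 + 1/(-1)) = -2*(2 - 1) = -2*1 = -2)
D(G, v) = -2 + 4*v (D(G, v) = (-1 + v)*4 + 2 = (-4 + 4*v) + 2 = -2 + 4*v)
√(-4242 + D(-59, h)) = √(-4242 + (-2 + 4*(-2))) = √(-4242 + (-2 - 8)) = √(-4242 - 10) = √(-4252) = 2*I*√1063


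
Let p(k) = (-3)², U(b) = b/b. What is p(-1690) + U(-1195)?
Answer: 10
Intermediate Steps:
U(b) = 1
p(k) = 9
p(-1690) + U(-1195) = 9 + 1 = 10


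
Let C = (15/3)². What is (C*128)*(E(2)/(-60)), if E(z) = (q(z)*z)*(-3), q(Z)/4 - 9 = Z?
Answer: 14080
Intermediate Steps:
q(Z) = 36 + 4*Z
E(z) = -3*z*(36 + 4*z) (E(z) = ((36 + 4*z)*z)*(-3) = (z*(36 + 4*z))*(-3) = -3*z*(36 + 4*z))
C = 25 (C = (15*(⅓))² = 5² = 25)
(C*128)*(E(2)/(-60)) = (25*128)*(-12*2*(9 + 2)/(-60)) = 3200*(-12*2*11*(-1/60)) = 3200*(-264*(-1/60)) = 3200*(22/5) = 14080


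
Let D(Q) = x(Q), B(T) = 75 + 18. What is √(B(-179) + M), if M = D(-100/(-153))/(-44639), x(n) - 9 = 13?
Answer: √3781929955/6377 ≈ 9.6436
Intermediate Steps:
x(n) = 22 (x(n) = 9 + 13 = 22)
B(T) = 93
D(Q) = 22
M = -22/44639 (M = 22/(-44639) = 22*(-1/44639) = -22/44639 ≈ -0.00049284)
√(B(-179) + M) = √(93 - 22/44639) = √(4151405/44639) = √3781929955/6377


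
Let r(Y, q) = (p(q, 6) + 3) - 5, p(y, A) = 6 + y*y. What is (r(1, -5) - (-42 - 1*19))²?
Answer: 8100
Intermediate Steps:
p(y, A) = 6 + y²
r(Y, q) = 4 + q² (r(Y, q) = ((6 + q²) + 3) - 5 = (9 + q²) - 5 = 4 + q²)
(r(1, -5) - (-42 - 1*19))² = ((4 + (-5)²) - (-42 - 1*19))² = ((4 + 25) - (-42 - 19))² = (29 - 1*(-61))² = (29 + 61)² = 90² = 8100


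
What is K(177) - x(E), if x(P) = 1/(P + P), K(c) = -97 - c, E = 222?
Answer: -121657/444 ≈ -274.00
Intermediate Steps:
x(P) = 1/(2*P)
K(177) - x(E) = (-97 - 1*177) - 1/(2*222) = (-97 - 177) - 1/(2*222) = -274 - 1*1/444 = -274 - 1/444 = -121657/444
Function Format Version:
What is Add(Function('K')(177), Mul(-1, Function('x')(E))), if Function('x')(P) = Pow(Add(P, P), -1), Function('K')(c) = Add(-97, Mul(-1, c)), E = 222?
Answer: Rational(-121657, 444) ≈ -274.00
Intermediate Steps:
Function('x')(P) = Mul(Rational(1, 2), Pow(P, -1)) (Function('x')(P) = Pow(Mul(2, P), -1) = Mul(Rational(1, 2), Pow(P, -1)))
Add(Function('K')(177), Mul(-1, Function('x')(E))) = Add(Add(-97, Mul(-1, 177)), Mul(-1, Mul(Rational(1, 2), Pow(222, -1)))) = Add(Add(-97, -177), Mul(-1, Mul(Rational(1, 2), Rational(1, 222)))) = Add(-274, Mul(-1, Rational(1, 444))) = Add(-274, Rational(-1, 444)) = Rational(-121657, 444)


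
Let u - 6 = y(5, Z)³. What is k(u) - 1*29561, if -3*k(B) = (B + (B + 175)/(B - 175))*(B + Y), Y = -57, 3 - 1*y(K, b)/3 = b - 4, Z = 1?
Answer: -9126679376/809 ≈ -1.1281e+7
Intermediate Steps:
y(K, b) = 21 - 3*b (y(K, b) = 9 - 3*(b - 4) = 9 - 3*(-4 + b) = 9 + (12 - 3*b) = 21 - 3*b)
u = 5838 (u = 6 + (21 - 3*1)³ = 6 + (21 - 3)³ = 6 + 18³ = 6 + 5832 = 5838)
k(B) = -(-57 + B)*(B + (175 + B)/(-175 + B))/3 (k(B) = -(B + (B + 175)/(B - 175))*(B - 57)/3 = -(B + (175 + B)/(-175 + B))*(-57 + B)/3 = -(-57 + B)*(B + (175 + B)/(-175 + B))/3)
k(u) - 1*29561 = (9975 - 1*5838³ - 10093*5838 + 231*5838²)/(3*(-175 + 5838)) - 1*29561 = (⅓)*(9975 - 1*198972140472 - 58922934 + 231*34082244)/5663 - 29561 = (⅓)*(1/5663)*(9975 - 198972140472 - 58922934 + 7872998364) - 29561 = (⅓)*(1/5663)*(-191158055067) - 29561 = -9102764527/809 - 29561 = -9126679376/809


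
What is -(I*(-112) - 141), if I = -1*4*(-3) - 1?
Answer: 1373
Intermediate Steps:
I = 11 (I = -4*(-3) - 1 = 12 - 1 = 11)
-(I*(-112) - 141) = -(11*(-112) - 141) = -(-1232 - 141) = -1*(-1373) = 1373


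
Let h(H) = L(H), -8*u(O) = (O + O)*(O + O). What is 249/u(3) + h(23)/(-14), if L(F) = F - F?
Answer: -166/3 ≈ -55.333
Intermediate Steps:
L(F) = 0
u(O) = -O²/2 (u(O) = -(O + O)*(O + O)/8 = -2*O*2*O/8 = -O²/2)
h(H) = 0
249/u(3) + h(23)/(-14) = 249/((-½*3²)) + 0/(-14) = 249/((-½*9)) + 0*(-1/14) = 249/(-9/2) + 0 = 249*(-2/9) + 0 = -166/3 + 0 = -166/3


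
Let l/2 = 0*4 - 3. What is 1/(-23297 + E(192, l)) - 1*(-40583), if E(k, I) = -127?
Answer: 950616191/23424 ≈ 40583.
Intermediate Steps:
l = -6 (l = 2*(0*4 - 3) = 2*(0 - 3) = 2*(-3) = -6)
1/(-23297 + E(192, l)) - 1*(-40583) = 1/(-23297 - 127) - 1*(-40583) = 1/(-23424) + 40583 = -1/23424 + 40583 = 950616191/23424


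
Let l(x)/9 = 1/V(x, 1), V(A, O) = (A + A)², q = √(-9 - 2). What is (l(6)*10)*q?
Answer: 5*I*√11/8 ≈ 2.0729*I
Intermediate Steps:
q = I*√11 (q = √(-11) = I*√11 ≈ 3.3166*I)
V(A, O) = 4*A² (V(A, O) = (2*A)² = 4*A²)
l(x) = 9/(4*x²) (l(x) = 9/((4*x²)) = 9*(1/(4*x²)) = 9/(4*x²))
(l(6)*10)*q = (((9/4)/6²)*10)*(I*√11) = (((9/4)*(1/36))*10)*(I*√11) = ((1/16)*10)*(I*√11) = 5*(I*√11)/8 = 5*I*√11/8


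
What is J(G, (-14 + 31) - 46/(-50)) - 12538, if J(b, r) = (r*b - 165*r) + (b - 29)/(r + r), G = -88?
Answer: -382480549/22400 ≈ -17075.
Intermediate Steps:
J(b, r) = -165*r + b*r + (-29 + b)/(2*r) (J(b, r) = (b*r - 165*r) + (-29 + b)/((2*r)) = (-165*r + b*r) + (-29 + b)*(1/(2*r)) = (-165*r + b*r) + (-29 + b)/(2*r) = -165*r + b*r + (-29 + b)/(2*r))
J(G, (-14 + 31) - 46/(-50)) - 12538 = (-29 - 88 + 2*((-14 + 31) - 46/(-50))**2*(-165 - 88))/(2*((-14 + 31) - 46/(-50))) - 12538 = (-29 - 88 + 2*(17 - 46*(-1/50))**2*(-253))/(2*(17 - 46*(-1/50))) - 12538 = (-29 - 88 + 2*(17 + 23/25)**2*(-253))/(2*(17 + 23/25)) - 12538 = (-29 - 88 + 2*(448/25)**2*(-253))/(2*(448/25)) - 12538 = (1/2)*(25/448)*(-29 - 88 + 2*(200704/625)*(-253)) - 12538 = (1/2)*(25/448)*(-29 - 88 - 101556224/625) - 12538 = (1/2)*(25/448)*(-101629349/625) - 12538 = -101629349/22400 - 12538 = -382480549/22400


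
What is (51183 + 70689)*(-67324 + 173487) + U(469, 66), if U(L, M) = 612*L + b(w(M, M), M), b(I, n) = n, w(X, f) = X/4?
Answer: 12938584230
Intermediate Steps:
w(X, f) = X/4 (w(X, f) = X*(1/4) = X/4)
U(L, M) = M + 612*L (U(L, M) = 612*L + M = M + 612*L)
(51183 + 70689)*(-67324 + 173487) + U(469, 66) = (51183 + 70689)*(-67324 + 173487) + (66 + 612*469) = 121872*106163 + (66 + 287028) = 12938297136 + 287094 = 12938584230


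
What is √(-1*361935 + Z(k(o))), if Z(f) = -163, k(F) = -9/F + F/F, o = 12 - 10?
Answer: I*√362098 ≈ 601.75*I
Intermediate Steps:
o = 2
k(F) = 1 - 9/F (k(F) = -9/F + 1 = 1 - 9/F)
√(-1*361935 + Z(k(o))) = √(-1*361935 - 163) = √(-361935 - 163) = √(-362098) = I*√362098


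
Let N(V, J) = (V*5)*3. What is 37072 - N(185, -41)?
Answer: 34297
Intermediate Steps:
N(V, J) = 15*V (N(V, J) = (5*V)*3 = 15*V)
37072 - N(185, -41) = 37072 - 15*185 = 37072 - 1*2775 = 37072 - 2775 = 34297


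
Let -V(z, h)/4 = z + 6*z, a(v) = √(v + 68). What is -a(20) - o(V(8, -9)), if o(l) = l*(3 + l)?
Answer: -49504 - 2*√22 ≈ -49513.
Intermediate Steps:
a(v) = √(68 + v)
V(z, h) = -28*z (V(z, h) = -4*(z + 6*z) = -28*z)
-a(20) - o(V(8, -9)) = -√(68 + 20) - (-28*8)*(3 - 28*8) = -√88 - (-224)*(3 - 224) = -2*√22 - (-224)*(-221) = -2*√22 - 1*49504 = -2*√22 - 49504 = -49504 - 2*√22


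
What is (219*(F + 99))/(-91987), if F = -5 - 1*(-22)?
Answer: -25404/91987 ≈ -0.27617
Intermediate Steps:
F = 17 (F = -5 + 22 = 17)
(219*(F + 99))/(-91987) = (219*(17 + 99))/(-91987) = (219*116)*(-1/91987) = 25404*(-1/91987) = -25404/91987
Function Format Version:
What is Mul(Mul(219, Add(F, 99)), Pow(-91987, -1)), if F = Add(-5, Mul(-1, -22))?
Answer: Rational(-25404, 91987) ≈ -0.27617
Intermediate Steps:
F = 17 (F = Add(-5, 22) = 17)
Mul(Mul(219, Add(F, 99)), Pow(-91987, -1)) = Mul(Mul(219, Add(17, 99)), Pow(-91987, -1)) = Mul(Mul(219, 116), Rational(-1, 91987)) = Mul(25404, Rational(-1, 91987)) = Rational(-25404, 91987)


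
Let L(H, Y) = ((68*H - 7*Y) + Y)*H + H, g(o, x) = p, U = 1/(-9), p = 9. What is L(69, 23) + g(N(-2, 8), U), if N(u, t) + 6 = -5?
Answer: 314304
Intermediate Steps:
N(u, t) = -11 (N(u, t) = -6 - 5 = -11)
U = -⅑ ≈ -0.11111
g(o, x) = 9
L(H, Y) = H + H*(-6*Y + 68*H) (L(H, Y) = ((-7*Y + 68*H) + Y)*H + H = (-6*Y + 68*H)*H + H = H*(-6*Y + 68*H) + H = H + H*(-6*Y + 68*H))
L(69, 23) + g(N(-2, 8), U) = 69*(1 - 6*23 + 68*69) + 9 = 69*(1 - 138 + 4692) + 9 = 69*4555 + 9 = 314295 + 9 = 314304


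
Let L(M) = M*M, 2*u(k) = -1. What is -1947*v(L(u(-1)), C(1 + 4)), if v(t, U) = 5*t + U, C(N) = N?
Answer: -48675/4 ≈ -12169.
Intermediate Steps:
u(k) = -½ (u(k) = (½)*(-1) = -½)
L(M) = M²
v(t, U) = U + 5*t
-1947*v(L(u(-1)), C(1 + 4)) = -1947*((1 + 4) + 5*(-½)²) = -1947*(5 + 5*(¼)) = -1947*(5 + 5/4) = -1947*25/4 = -48675/4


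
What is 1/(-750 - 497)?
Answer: -1/1247 ≈ -0.00080192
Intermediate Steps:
1/(-750 - 497) = 1/(-1247) = -1/1247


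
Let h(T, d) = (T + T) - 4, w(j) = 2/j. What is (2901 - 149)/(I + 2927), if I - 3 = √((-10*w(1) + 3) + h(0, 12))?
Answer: 8063360/8584921 - 2752*I*√21/8584921 ≈ 0.93925 - 0.001469*I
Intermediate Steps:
h(T, d) = -4 + 2*T (h(T, d) = 2*T - 4 = -4 + 2*T)
I = 3 + I*√21 (I = 3 + √((-20/1 + 3) + (-4 + 2*0)) = 3 + √((-20 + 3) + (-4 + 0)) = 3 + √((-10*2 + 3) - 4) = 3 + √((-20 + 3) - 4) = 3 + √(-17 - 4) = 3 + √(-21) = 3 + I*√21 ≈ 3.0 + 4.5826*I)
(2901 - 149)/(I + 2927) = (2901 - 149)/((3 + I*√21) + 2927) = 2752/(2930 + I*√21)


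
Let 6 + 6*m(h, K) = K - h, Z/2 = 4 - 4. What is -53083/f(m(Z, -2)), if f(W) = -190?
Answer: 53083/190 ≈ 279.38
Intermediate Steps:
Z = 0 (Z = 2*(4 - 4) = 2*0 = 0)
m(h, K) = -1 - h/6 + K/6 (m(h, K) = -1 + (K - h)/6 = -1 + (-h/6 + K/6) = -1 - h/6 + K/6)
-53083/f(m(Z, -2)) = -53083/(-190) = -53083*(-1/190) = 53083/190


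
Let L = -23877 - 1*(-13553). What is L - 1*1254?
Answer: -11578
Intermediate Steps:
L = -10324 (L = -23877 + 13553 = -10324)
L - 1*1254 = -10324 - 1*1254 = -10324 - 1254 = -11578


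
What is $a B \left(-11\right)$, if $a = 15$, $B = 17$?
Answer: $-2805$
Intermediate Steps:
$a B \left(-11\right) = 15 \cdot 17 \left(-11\right) = 255 \left(-11\right) = -2805$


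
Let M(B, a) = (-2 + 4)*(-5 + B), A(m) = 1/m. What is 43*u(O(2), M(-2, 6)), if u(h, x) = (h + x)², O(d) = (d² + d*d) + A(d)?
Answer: 5203/4 ≈ 1300.8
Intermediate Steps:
M(B, a) = -10 + 2*B (M(B, a) = 2*(-5 + B) = -10 + 2*B)
O(d) = 1/d + 2*d² (O(d) = (d² + d*d) + 1/d = (d² + d²) + 1/d = 2*d² + 1/d = 1/d + 2*d²)
43*u(O(2), M(-2, 6)) = 43*((1 + 2*2³)/2 + (-10 + 2*(-2)))² = 43*((1 + 2*8)/2 + (-10 - 4))² = 43*((1 + 16)/2 - 14)² = 43*((½)*17 - 14)² = 43*(17/2 - 14)² = 43*(-11/2)² = 43*(121/4) = 5203/4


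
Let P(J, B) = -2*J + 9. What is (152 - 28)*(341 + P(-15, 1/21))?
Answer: 47120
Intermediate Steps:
P(J, B) = 9 - 2*J
(152 - 28)*(341 + P(-15, 1/21)) = (152 - 28)*(341 + (9 - 2*(-15))) = 124*(341 + (9 + 30)) = 124*(341 + 39) = 124*380 = 47120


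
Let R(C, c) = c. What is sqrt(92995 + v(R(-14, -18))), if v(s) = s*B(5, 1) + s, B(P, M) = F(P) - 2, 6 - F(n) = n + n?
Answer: sqrt(93085) ≈ 305.10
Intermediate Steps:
F(n) = 6 - 2*n (F(n) = 6 - (n + n) = 6 - 2*n)
B(P, M) = 4 - 2*P (B(P, M) = (6 - 2*P) - 2 = 4 - 2*P)
v(s) = -5*s (v(s) = s*(4 - 2*5) + s = s*(4 - 10) + s = s*(-6) + s = -6*s + s = -5*s)
sqrt(92995 + v(R(-14, -18))) = sqrt(92995 - 5*(-18)) = sqrt(92995 + 90) = sqrt(93085)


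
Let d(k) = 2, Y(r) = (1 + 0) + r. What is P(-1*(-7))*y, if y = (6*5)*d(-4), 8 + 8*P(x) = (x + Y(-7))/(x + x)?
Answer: -1665/28 ≈ -59.464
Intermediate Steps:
Y(r) = 1 + r
P(x) = -1 + (-6 + x)/(16*x) (P(x) = -1 + ((x + (1 - 7))/(x + x))/8 = -1 + ((x - 6)/((2*x)))/8 = -1 + ((-6 + x)*(1/(2*x)))/8 = -1 + ((-6 + x)/(2*x))/8 = -1 + (-6 + x)/(16*x))
y = 60 (y = (6*5)*2 = 30*2 = 60)
P(-1*(-7))*y = (3*(-2 - (-5)*(-7))/(16*((-1*(-7)))))*60 = ((3/16)*(-2 - 5*7)/7)*60 = ((3/16)*(1/7)*(-2 - 35))*60 = ((3/16)*(1/7)*(-37))*60 = -111/112*60 = -1665/28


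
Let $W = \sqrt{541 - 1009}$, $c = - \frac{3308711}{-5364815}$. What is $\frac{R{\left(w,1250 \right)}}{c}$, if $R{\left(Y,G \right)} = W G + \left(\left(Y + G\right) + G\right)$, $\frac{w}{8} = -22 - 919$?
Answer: $- \frac{26974289820}{3308711} + \frac{40236112500 i \sqrt{13}}{3308711} \approx -8152.5 + 43846.0 i$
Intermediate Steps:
$c = \frac{3308711}{5364815}$ ($c = \left(-3308711\right) \left(- \frac{1}{5364815}\right) = \frac{3308711}{5364815} \approx 0.61674$)
$w = -7528$ ($w = 8 \left(-22 - 919\right) = 8 \left(-941\right) = -7528$)
$W = 6 i \sqrt{13}$ ($W = \sqrt{-468} = 6 i \sqrt{13} \approx 21.633 i$)
$R{\left(Y,G \right)} = Y + 2 G + 6 i G \sqrt{13}$ ($R{\left(Y,G \right)} = 6 i \sqrt{13} G + \left(\left(Y + G\right) + G\right) = 6 i G \sqrt{13} + \left(\left(G + Y\right) + G\right) = 6 i G \sqrt{13} + \left(Y + 2 G\right) = Y + 2 G + 6 i G \sqrt{13}$)
$\frac{R{\left(w,1250 \right)}}{c} = \frac{-7528 + 2 \cdot 1250 + 6 i 1250 \sqrt{13}}{\frac{3308711}{5364815}} = \left(-7528 + 2500 + 7500 i \sqrt{13}\right) \frac{5364815}{3308711} = \left(-5028 + 7500 i \sqrt{13}\right) \frac{5364815}{3308711} = - \frac{26974289820}{3308711} + \frac{40236112500 i \sqrt{13}}{3308711}$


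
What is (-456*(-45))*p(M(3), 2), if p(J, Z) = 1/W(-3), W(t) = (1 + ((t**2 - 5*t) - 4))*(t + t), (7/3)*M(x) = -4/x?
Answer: -1140/7 ≈ -162.86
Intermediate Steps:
M(x) = -12/(7*x) (M(x) = 3*(-4/x)/7 = -12/(7*x))
W(t) = 2*t*(-3 + t**2 - 5*t) (W(t) = (1 + (-4 + t**2 - 5*t))*(2*t) = (-3 + t**2 - 5*t)*(2*t) = 2*t*(-3 + t**2 - 5*t))
p(J, Z) = -1/126 (p(J, Z) = 1/(2*(-3)*(-3 + (-3)**2 - 5*(-3))) = 1/(2*(-3)*(-3 + 9 + 15)) = 1/(2*(-3)*21) = 1/(-126) = -1/126)
(-456*(-45))*p(M(3), 2) = -456*(-45)*(-1/126) = -152*(-135)*(-1/126) = 20520*(-1/126) = -1140/7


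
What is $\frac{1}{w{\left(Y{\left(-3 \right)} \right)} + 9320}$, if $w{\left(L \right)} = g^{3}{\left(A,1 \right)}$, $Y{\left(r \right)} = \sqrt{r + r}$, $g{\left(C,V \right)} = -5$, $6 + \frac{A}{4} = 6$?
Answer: $\frac{1}{9195} \approx 0.00010875$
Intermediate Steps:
$A = 0$ ($A = -24 + 4 \cdot 6 = -24 + 24 = 0$)
$Y{\left(r \right)} = \sqrt{2} \sqrt{r}$ ($Y{\left(r \right)} = \sqrt{2 r} = \sqrt{2} \sqrt{r}$)
$w{\left(L \right)} = -125$ ($w{\left(L \right)} = \left(-5\right)^{3} = -125$)
$\frac{1}{w{\left(Y{\left(-3 \right)} \right)} + 9320} = \frac{1}{-125 + 9320} = \frac{1}{9195}$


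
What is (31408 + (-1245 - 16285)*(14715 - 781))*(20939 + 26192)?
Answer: -11510880105172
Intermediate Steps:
(31408 + (-1245 - 16285)*(14715 - 781))*(20939 + 26192) = (31408 - 17530*13934)*47131 = (31408 - 244263020)*47131 = -244231612*47131 = -11510880105172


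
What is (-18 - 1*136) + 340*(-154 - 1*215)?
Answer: -125614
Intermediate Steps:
(-18 - 1*136) + 340*(-154 - 1*215) = (-18 - 136) + 340*(-154 - 215) = -154 + 340*(-369) = -154 - 125460 = -125614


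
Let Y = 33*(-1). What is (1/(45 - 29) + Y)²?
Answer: 277729/256 ≈ 1084.9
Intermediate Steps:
Y = -33
(1/(45 - 29) + Y)² = (1/(45 - 29) - 33)² = (1/16 - 33)² = (-527/16)² = 277729/256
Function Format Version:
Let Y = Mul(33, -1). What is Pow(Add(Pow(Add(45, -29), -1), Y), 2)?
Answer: Rational(277729, 256) ≈ 1084.9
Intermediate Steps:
Y = -33
Pow(Add(Pow(Add(45, -29), -1), Y), 2) = Pow(Add(Pow(Add(45, -29), -1), -33), 2) = Pow(Add(Pow(16, -1), -33), 2) = Pow(Add(Rational(1, 16), -33), 2) = Pow(Rational(-527, 16), 2) = Rational(277729, 256)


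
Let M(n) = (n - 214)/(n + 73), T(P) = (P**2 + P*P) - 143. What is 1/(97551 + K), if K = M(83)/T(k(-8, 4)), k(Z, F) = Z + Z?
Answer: 57564/5615425633 ≈ 1.0251e-5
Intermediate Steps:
k(Z, F) = 2*Z
T(P) = -143 + 2*P**2 (T(P) = (P**2 + P**2) - 143 = 2*P**2 - 143 = -143 + 2*P**2)
M(n) = (-214 + n)/(73 + n)
K = -131/57564 (K = ((-214 + 83)/(73 + 83))/(-143 + 2*(2*(-8))**2) = (-131/156)/(-143 + 2*(-16)**2) = ((1/156)*(-131))/(-143 + 2*256) = -131/(156*(-143 + 512)) = -131/156/369 = -131/156*1/369 = -131/57564 ≈ -0.0022757)
1/(97551 + K) = 1/(97551 - 131/57564) = 1/(5615425633/57564) = 57564/5615425633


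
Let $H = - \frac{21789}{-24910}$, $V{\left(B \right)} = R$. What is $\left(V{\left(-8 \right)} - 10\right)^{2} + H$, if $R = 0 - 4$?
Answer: $\frac{4904149}{24910} \approx 196.87$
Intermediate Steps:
$R = -4$
$V{\left(B \right)} = -4$
$H = \frac{21789}{24910}$ ($H = \left(-21789\right) \left(- \frac{1}{24910}\right) = \frac{21789}{24910} \approx 0.87471$)
$\left(V{\left(-8 \right)} - 10\right)^{2} + H = \left(-4 - 10\right)^{2} + \frac{21789}{24910} = \left(-14\right)^{2} + \frac{21789}{24910} = 196 + \frac{21789}{24910} = \frac{4904149}{24910}$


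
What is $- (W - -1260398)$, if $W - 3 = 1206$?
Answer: $-1261607$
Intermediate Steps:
$W = 1209$ ($W = 3 + 1206 = 1209$)
$- (W - -1260398) = - (1209 - -1260398) = - (1209 + 1260398) = \left(-1\right) 1261607 = -1261607$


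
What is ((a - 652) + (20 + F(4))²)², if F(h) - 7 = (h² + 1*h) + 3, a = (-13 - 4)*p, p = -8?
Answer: 3936256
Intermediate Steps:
a = 136 (a = (-13 - 4)*(-8) = -17*(-8) = 136)
F(h) = 10 + h + h² (F(h) = 7 + ((h² + 1*h) + 3) = 7 + ((h² + h) + 3) = 7 + ((h + h²) + 3) = 7 + (3 + h + h²) = 10 + h + h²)
((a - 652) + (20 + F(4))²)² = ((136 - 652) + (20 + (10 + 4 + 4²))²)² = (-516 + (20 + (10 + 4 + 16))²)² = (-516 + (20 + 30)²)² = (-516 + 50²)² = (-516 + 2500)² = 1984² = 3936256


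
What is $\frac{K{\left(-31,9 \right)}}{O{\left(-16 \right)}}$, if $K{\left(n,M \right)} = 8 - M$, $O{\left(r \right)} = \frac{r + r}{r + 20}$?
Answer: $\frac{1}{8} \approx 0.125$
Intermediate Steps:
$O{\left(r \right)} = \frac{2 r}{20 + r}$
$\frac{K{\left(-31,9 \right)}}{O{\left(-16 \right)}} = \frac{8 - 9}{2 \left(-16\right) \frac{1}{20 - 16}} = \frac{8 - 9}{2 \left(-16\right) \frac{1}{4}} = - \frac{1}{2 \left(-16\right) \frac{1}{4}} = - \frac{1}{-8} = \left(-1\right) \left(- \frac{1}{8}\right) = \frac{1}{8}$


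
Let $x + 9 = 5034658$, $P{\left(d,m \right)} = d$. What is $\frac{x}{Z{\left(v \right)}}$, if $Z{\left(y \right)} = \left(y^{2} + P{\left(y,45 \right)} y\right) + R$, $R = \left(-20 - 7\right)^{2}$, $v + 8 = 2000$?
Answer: $\frac{5034649}{7936857} \approx 0.63434$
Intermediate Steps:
$v = 1992$ ($v = -8 + 2000 = 1992$)
$x = 5034649$ ($x = -9 + 5034658 = 5034649$)
$R = 729$ ($R = \left(-27\right)^{2} = 729$)
$Z{\left(y \right)} = 729 + 2 y^{2}$ ($Z{\left(y \right)} = \left(y^{2} + y y\right) + 729 = \left(y^{2} + y^{2}\right) + 729 = 2 y^{2} + 729 = 729 + 2 y^{2}$)
$\frac{x}{Z{\left(v \right)}} = \frac{5034649}{729 + 2 \cdot 1992^{2}} = \frac{5034649}{729 + 2 \cdot 3968064} = \frac{5034649}{729 + 7936128} = \frac{5034649}{7936857}$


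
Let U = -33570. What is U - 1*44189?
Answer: -77759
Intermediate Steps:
U - 1*44189 = -33570 - 1*44189 = -33570 - 44189 = -77759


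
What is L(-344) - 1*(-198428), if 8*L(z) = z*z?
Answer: 213220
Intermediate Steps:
L(z) = z**2/8 (L(z) = (z*z)/8 = z**2/8)
L(-344) - 1*(-198428) = (1/8)*(-344)**2 - 1*(-198428) = (1/8)*118336 + 198428 = 14792 + 198428 = 213220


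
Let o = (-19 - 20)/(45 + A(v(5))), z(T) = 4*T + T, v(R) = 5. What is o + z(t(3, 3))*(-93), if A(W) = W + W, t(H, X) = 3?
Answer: -76764/55 ≈ -1395.7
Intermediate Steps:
z(T) = 5*T
A(W) = 2*W
o = -39/55 (o = (-19 - 20)/(45 + 2*5) = -39/(45 + 10) = -39/55 ≈ -0.70909)
o + z(t(3, 3))*(-93) = -39/55 + (5*3)*(-93) = -39/55 + 15*(-93) = -39/55 - 1395 = -76764/55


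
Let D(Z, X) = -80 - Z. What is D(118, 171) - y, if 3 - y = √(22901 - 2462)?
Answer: -201 + 3*√2271 ≈ -58.035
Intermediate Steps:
y = 3 - 3*√2271 (y = 3 - √(22901 - 2462) = 3 - √20439 = 3 - 3*√2271 ≈ -139.97)
D(118, 171) - y = (-80 - 1*118) - (3 - 3*√2271) = (-80 - 118) + (-3 + 3*√2271) = -198 + (-3 + 3*√2271) = -201 + 3*√2271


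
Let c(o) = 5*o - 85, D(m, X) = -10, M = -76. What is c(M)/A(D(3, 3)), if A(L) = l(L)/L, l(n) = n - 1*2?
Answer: -775/2 ≈ -387.50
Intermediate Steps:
l(n) = -2 + n (l(n) = n - 2 = -2 + n)
A(L) = (-2 + L)/L
c(o) = -85 + 5*o
c(M)/A(D(3, 3)) = (-85 + 5*(-76))/(((-2 - 10)/(-10))) = (-85 - 380)/((-⅒*(-12))) = -465/6/5 = -465*⅚ = -775/2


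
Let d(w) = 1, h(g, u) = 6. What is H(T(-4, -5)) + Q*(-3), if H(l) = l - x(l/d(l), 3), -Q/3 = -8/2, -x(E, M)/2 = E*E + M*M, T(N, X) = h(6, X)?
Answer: 60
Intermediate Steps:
T(N, X) = 6
x(E, M) = -2*E² - 2*M² (x(E, M) = -2*(E*E + M*M) = -2*(E² + M²) = -2*E² - 2*M²)
Q = 12 (Q = -(-24)/2 = -3*(-4) = 12)
H(l) = 18 + l + 2*l² (H(l) = l - (-2*l² - 2*3²) = l - (-2*l² - 2*9) = l - (-2*l² - 18) = l - (-18 - 2*l²) = l + (18 + 2*l²) = 18 + l + 2*l²)
H(T(-4, -5)) + Q*(-3) = (18 + 6 + 2*6²) + 12*(-3) = (18 + 6 + 2*36) - 36 = (18 + 6 + 72) - 36 = 96 - 36 = 60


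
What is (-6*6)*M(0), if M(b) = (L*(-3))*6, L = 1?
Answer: 648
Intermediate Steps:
M(b) = -18 (M(b) = (1*(-3))*6 = -3*6 = -18)
(-6*6)*M(0) = -6*6*(-18) = -36*(-18) = 648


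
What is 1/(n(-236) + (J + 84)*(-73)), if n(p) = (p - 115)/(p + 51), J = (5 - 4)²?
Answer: -185/1147574 ≈ -0.00016121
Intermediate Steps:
J = 1 (J = 1² = 1)
n(p) = (-115 + p)/(51 + p)
1/(n(-236) + (J + 84)*(-73)) = 1/((-115 - 236)/(51 - 236) + (1 + 84)*(-73)) = 1/(-351/(-185) + 85*(-73)) = 1/(-1/185*(-351) - 6205) = 1/(351/185 - 6205) = 1/(-1147574/185) = -185/1147574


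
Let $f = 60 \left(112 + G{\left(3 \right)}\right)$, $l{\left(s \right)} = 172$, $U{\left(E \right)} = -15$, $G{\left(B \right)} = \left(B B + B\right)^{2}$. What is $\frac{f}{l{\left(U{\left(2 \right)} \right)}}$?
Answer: $\frac{3840}{43} \approx 89.302$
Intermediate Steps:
$G{\left(B \right)} = \left(B + B^{2}\right)^{2}$ ($G{\left(B \right)} = \left(B^{2} + B\right)^{2} = \left(B + B^{2}\right)^{2}$)
$f = 15360$ ($f = 60 \left(112 + 3^{2} \left(1 + 3\right)^{2}\right) = 60 \left(112 + 9 \cdot 4^{2}\right) = 60 \left(112 + 9 \cdot 16\right) = 60 \left(112 + 144\right) = 60 \cdot 256 = 15360$)
$\frac{f}{l{\left(U{\left(2 \right)} \right)}} = \frac{15360}{172} = 15360 \cdot \frac{1}{172} = \frac{3840}{43}$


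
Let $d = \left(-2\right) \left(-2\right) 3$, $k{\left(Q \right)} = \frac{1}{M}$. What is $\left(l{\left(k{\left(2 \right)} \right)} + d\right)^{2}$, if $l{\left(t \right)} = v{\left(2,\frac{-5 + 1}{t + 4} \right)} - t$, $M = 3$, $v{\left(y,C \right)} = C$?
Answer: $\frac{175561}{1521} \approx 115.42$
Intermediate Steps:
$k{\left(Q \right)} = \frac{1}{3}$
$d = 12$ ($d = 4 \cdot 3 = 12$)
$l{\left(t \right)} = - t - \frac{4}{4 + t}$ ($l{\left(t \right)} = \frac{-5 + 1}{t + 4} - t = - \frac{4}{4 + t} - t = - t - \frac{4}{4 + t}$)
$\left(l{\left(k{\left(2 \right)} \right)} + d\right)^{2} = \left(\frac{-4 - \frac{4 + \frac{1}{3}}{3}}{4 + \frac{1}{3}} + 12\right)^{2} = \left(\frac{-4 - \frac{1}{3} \cdot \frac{13}{3}}{\frac{13}{3}} + 12\right)^{2} = \left(\frac{3 \left(-4 - \frac{13}{9}\right)}{13} + 12\right)^{2} = \left(\frac{3}{13} \left(- \frac{49}{9}\right) + 12\right)^{2} = \left(- \frac{49}{39} + 12\right)^{2} = \left(\frac{419}{39}\right)^{2} = \frac{175561}{1521}$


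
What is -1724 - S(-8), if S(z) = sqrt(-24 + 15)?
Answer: -1724 - 3*I ≈ -1724.0 - 3.0*I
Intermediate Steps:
S(z) = 3*I (S(z) = sqrt(-9) = 3*I)
-1724 - S(-8) = -1724 - 3*I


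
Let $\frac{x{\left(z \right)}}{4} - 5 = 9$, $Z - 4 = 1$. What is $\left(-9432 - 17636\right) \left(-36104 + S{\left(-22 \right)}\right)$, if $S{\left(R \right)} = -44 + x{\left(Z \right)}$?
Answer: $976938256$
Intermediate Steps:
$Z = 5$ ($Z = 4 + 1 = 5$)
$x{\left(z \right)} = 56$ ($x{\left(z \right)} = 20 + 4 \cdot 9 = 20 + 36 = 56$)
$S{\left(R \right)} = 12$ ($S{\left(R \right)} = -44 + 56 = 12$)
$\left(-9432 - 17636\right) \left(-36104 + S{\left(-22 \right)}\right) = \left(-9432 - 17636\right) \left(-36104 + 12\right) = \left(-27068\right) \left(-36092\right) = 976938256$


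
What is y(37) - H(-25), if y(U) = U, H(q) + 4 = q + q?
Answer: 91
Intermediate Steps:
H(q) = -4 + 2*q (H(q) = -4 + (q + q) = -4 + 2*q)
y(37) - H(-25) = 37 - (-4 + 2*(-25)) = 37 - (-4 - 50) = 37 - 1*(-54) = 37 + 54 = 91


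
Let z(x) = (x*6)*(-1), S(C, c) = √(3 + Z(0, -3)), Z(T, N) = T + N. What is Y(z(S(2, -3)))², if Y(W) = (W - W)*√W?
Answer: 0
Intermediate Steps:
Z(T, N) = N + T
S(C, c) = 0 (S(C, c) = √(3 + (-3 + 0)) = √(3 - 3) = √0 = 0)
z(x) = -6*x (z(x) = (6*x)*(-1) = -6*x)
Y(W) = 0 (Y(W) = 0*√W = 0)
Y(z(S(2, -3)))² = 0² = 0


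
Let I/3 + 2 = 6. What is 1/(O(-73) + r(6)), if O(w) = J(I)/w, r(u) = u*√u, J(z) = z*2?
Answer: 73/47937 + 5329*√6/191748 ≈ 0.069598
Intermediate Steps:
I = 12 (I = -6 + 3*6 = -6 + 18 = 12)
J(z) = 2*z
r(u) = u^(3/2)
O(w) = 24/w (O(w) = (2*12)/w = 24/w)
1/(O(-73) + r(6)) = 1/(24/(-73) + 6^(3/2)) = 1/(24*(-1/73) + 6*√6) = 1/(-24/73 + 6*√6)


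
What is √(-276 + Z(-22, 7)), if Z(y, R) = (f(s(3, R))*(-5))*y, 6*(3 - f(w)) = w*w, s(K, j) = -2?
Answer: I*√174/3 ≈ 4.397*I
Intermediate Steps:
f(w) = 3 - w²/6 (f(w) = 3 - w*w/6 = 3 - w²/6)
Z(y, R) = -35*y/3 (Z(y, R) = ((3 - ⅙*(-2)²)*(-5))*y = ((3 - ⅙*4)*(-5))*y = ((3 - ⅔)*(-5))*y = ((7/3)*(-5))*y = -35*y/3)
√(-276 + Z(-22, 7)) = √(-276 - 35/3*(-22)) = √(-276 + 770/3) = √(-58/3) = I*√174/3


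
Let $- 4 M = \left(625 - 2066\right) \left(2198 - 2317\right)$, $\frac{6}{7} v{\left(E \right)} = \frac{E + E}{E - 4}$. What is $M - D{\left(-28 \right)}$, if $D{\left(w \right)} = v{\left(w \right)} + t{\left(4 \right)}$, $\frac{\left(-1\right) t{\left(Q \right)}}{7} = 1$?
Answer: $- \frac{1028755}{24} \approx -42865.0$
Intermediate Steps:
$v{\left(E \right)} = \frac{7 E}{3 \left(-4 + E\right)}$ ($v{\left(E \right)} = \frac{7 \frac{E + E}{E - 4}}{6} = \frac{7 \frac{2 E}{-4 + E}}{6} = \frac{7 E}{3 \left(-4 + E\right)}$)
$t{\left(Q \right)} = -7$ ($t{\left(Q \right)} = \left(-7\right) 1 = -7$)
$M = - \frac{171479}{4}$ ($M = - \frac{\left(625 - 2066\right) \left(2198 - 2317\right)}{4} = - \frac{\left(-1441\right) \left(-119\right)}{4} = \left(- \frac{1}{4}\right) 171479 = - \frac{171479}{4} \approx -42870.0$)
$D{\left(w \right)} = -7 + \frac{7 w}{3 \left(-4 + w\right)}$ ($D{\left(w \right)} = \frac{7 w}{3 \left(-4 + w\right)} - 7 = -7 + \frac{7 w}{3 \left(-4 + w\right)}$)
$M - D{\left(-28 \right)} = - \frac{171479}{4} - \frac{14 \left(6 - -28\right)}{3 \left(-4 - 28\right)} = - \frac{171479}{4} - \frac{14 \left(6 + 28\right)}{3 \left(-32\right)} = - \frac{171479}{4} - \frac{14}{3} \left(- \frac{1}{32}\right) 34 = - \frac{171479}{4} - - \frac{119}{24} = - \frac{171479}{4} + \frac{119}{24} = - \frac{1028755}{24}$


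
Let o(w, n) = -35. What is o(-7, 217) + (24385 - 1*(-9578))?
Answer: 33928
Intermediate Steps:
o(-7, 217) + (24385 - 1*(-9578)) = -35 + (24385 - 1*(-9578)) = -35 + (24385 + 9578) = -35 + 33963 = 33928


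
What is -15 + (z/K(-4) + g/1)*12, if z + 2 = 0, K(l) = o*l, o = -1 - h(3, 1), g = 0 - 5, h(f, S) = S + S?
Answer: -77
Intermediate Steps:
h(f, S) = 2*S
g = -5
o = -3 (o = -1 - 2 = -3)
K(l) = -3*l
z = -2 (z = -2 + 0 = -2)
-15 + (z/K(-4) + g/1)*12 = -15 + (-2/((-3*(-4))) - 5/1)*12 = -15 + (-2/12 - 5*1)*12 = -15 + (-2*1/12 - 5)*12 = -15 + (-1/6 - 5)*12 = -15 - 31/6*12 = -15 - 62 = -77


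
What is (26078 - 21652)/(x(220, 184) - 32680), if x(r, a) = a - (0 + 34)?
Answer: -2213/16265 ≈ -0.13606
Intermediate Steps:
x(r, a) = -34 + a (x(r, a) = a - 1*34 = a - 34 = -34 + a)
(26078 - 21652)/(x(220, 184) - 32680) = (26078 - 21652)/((-34 + 184) - 32680) = 4426/(150 - 32680) = 4426/(-32530) = 4426*(-1/32530) = -2213/16265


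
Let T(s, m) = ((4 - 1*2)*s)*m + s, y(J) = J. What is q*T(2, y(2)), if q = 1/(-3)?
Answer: -10/3 ≈ -3.3333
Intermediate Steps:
T(s, m) = s + 2*m*s (T(s, m) = ((4 - 2)*s)*m + s = (2*s)*m + s = 2*m*s + s = s + 2*m*s)
q = -1/3 ≈ -0.33333
q*T(2, y(2)) = -2*(1 + 2*2)/3 = -2*(1 + 4)/3 = -2*5/3 = -1/3*10 = -10/3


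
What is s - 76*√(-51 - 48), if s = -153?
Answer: -153 - 228*I*√11 ≈ -153.0 - 756.19*I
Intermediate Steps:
s - 76*√(-51 - 48) = -153 - 76*√(-51 - 48) = -153 - 228*I*√11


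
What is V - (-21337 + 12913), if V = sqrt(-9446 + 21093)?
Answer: 8424 + sqrt(11647) ≈ 8531.9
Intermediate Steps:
V = sqrt(11647) ≈ 107.92
V - (-21337 + 12913) = sqrt(11647) - (-21337 + 12913) = sqrt(11647) - 1*(-8424) = sqrt(11647) + 8424 = 8424 + sqrt(11647)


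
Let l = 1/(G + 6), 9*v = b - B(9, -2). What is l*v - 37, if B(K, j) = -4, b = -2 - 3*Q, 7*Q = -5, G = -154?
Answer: -345017/9324 ≈ -37.003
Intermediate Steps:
Q = -5/7 (Q = (⅐)*(-5) = -5/7 ≈ -0.71429)
b = ⅐ (b = -2 - 3*(-5/7) = -2 + 15/7 = ⅐ ≈ 0.14286)
v = 29/63 (v = (⅐ - 1*(-4))/9 = (⅐ + 4)/9 = (⅑)*(29/7) = 29/63 ≈ 0.46032)
l = -1/148 (l = 1/(-154 + 6) = 1/(-148) = -1/148 ≈ -0.0067568)
l*v - 37 = -1/148*29/63 - 37 = -29/9324 - 37 = -345017/9324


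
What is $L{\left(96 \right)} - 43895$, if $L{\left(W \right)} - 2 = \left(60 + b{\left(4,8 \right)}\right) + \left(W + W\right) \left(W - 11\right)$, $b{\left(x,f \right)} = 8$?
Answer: $-27505$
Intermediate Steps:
$L{\left(W \right)} = 70 + 2 W \left(-11 + W\right)$ ($L{\left(W \right)} = 2 + \left(\left(60 + 8\right) + \left(W + W\right) \left(W - 11\right)\right) = 2 + \left(68 + 2 W \left(-11 + W\right)\right) = 70 + 2 W \left(-11 + W\right)$)
$L{\left(96 \right)} - 43895 = \left(70 - 2112 + 2 \cdot 96^{2}\right) - 43895 = \left(70 - 2112 + 2 \cdot 9216\right) - 43895 = \left(70 - 2112 + 18432\right) - 43895 = 16390 - 43895 = -27505$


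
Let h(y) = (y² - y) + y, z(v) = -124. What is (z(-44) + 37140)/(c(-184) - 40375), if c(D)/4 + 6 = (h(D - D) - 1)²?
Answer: -37016/40395 ≈ -0.91635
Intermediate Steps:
h(y) = y²
c(D) = -20 (c(D) = -24 + 4*((D - D)² - 1)² = -24 + 4*(0² - 1)² = -24 + 4*(0 - 1)² = -24 + 4*(-1)² = -24 + 4*1 = -24 + 4 = -20)
(z(-44) + 37140)/(c(-184) - 40375) = (-124 + 37140)/(-20 - 40375) = 37016/(-40395) = 37016*(-1/40395) = -37016/40395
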